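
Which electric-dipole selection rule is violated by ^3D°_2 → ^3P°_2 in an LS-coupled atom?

ΔJ = 0, ±1 (not J=0↔0): J: 2 → 2, ΔJ = +0 — ok.
ΔS = 0: S: 1 → 1 — ok.
Parity must change: odd → odd — fails.
ΔL = 0, ±1 (not L=0↔0): L: 2 → 1, ΔL = -1 — ok.

parity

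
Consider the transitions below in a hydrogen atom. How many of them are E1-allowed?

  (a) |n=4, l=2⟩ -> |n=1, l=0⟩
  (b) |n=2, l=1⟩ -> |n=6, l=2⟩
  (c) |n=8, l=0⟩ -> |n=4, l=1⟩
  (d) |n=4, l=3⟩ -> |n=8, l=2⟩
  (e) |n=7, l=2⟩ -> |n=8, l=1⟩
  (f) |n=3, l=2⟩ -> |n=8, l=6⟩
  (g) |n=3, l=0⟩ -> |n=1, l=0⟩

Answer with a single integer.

4

(a) forbidden — Δl = -2 (E1 requires Δl = ±1)
(b) allowed
(c) allowed
(d) allowed
(e) allowed
(f) forbidden — Δl = +4 (E1 requires Δl = ±1)
(g) forbidden — Δl = +0 (E1 requires Δl = ±1)
Total allowed: 4 of 7.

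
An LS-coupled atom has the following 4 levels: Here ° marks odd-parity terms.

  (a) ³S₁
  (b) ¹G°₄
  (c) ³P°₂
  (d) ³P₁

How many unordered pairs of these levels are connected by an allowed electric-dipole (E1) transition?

2

(a)–(b): forbidden (ΔS, ΔL, ΔJ).
(a)–(c): allowed.
(a)–(d): forbidden (parity).
(b)–(c): forbidden (parity, ΔS, ΔL, ΔJ).
(b)–(d): forbidden (ΔS, ΔL, ΔJ).
(c)–(d): allowed.
Allowed pairs: 2 of 6.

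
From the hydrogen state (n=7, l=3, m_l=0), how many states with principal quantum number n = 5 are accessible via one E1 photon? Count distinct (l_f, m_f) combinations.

E1 requires Δl = ±1, so l_f ∈ {2, 4}; with 0 ≤ l_f ≤ n_f−1 = 4, the allowed l_f values are {2, 4}.
For l_f = 2: m_f ∈ {m_i−1, m_i, m_i+1} ∩ [−2, 2] = {-1, 0, 1} → 3 states.
For l_f = 4: m_f ∈ {m_i−1, m_i, m_i+1} ∩ [−4, 4] = {-1, 0, 1} → 3 states.
Total: 6.

6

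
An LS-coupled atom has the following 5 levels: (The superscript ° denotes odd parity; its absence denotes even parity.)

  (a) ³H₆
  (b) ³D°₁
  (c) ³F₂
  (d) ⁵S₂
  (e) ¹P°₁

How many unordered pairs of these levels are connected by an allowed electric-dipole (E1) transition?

(a)–(b): forbidden (ΔL, ΔJ).
(a)–(c): forbidden (parity, ΔL, ΔJ).
(a)–(d): forbidden (parity, ΔS, ΔL, ΔJ).
(a)–(e): forbidden (ΔS, ΔL, ΔJ).
(b)–(c): allowed.
(b)–(d): forbidden (ΔS, ΔL).
(b)–(e): forbidden (parity, ΔS).
(c)–(d): forbidden (parity, ΔS, ΔL).
(c)–(e): forbidden (ΔS, ΔL).
(d)–(e): forbidden (ΔS).
Allowed pairs: 1 of 10.

1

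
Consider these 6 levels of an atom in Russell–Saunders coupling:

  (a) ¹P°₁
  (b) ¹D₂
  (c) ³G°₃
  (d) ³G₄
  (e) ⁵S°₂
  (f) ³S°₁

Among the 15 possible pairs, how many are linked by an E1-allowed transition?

2

(a)–(b): allowed.
(a)–(c): forbidden (parity, ΔS, ΔL, ΔJ).
(a)–(d): forbidden (ΔS, ΔL, ΔJ).
(a)–(e): forbidden (parity, ΔS).
(a)–(f): forbidden (parity, ΔS).
(b)–(c): forbidden (ΔS, ΔL).
(b)–(d): forbidden (parity, ΔS, ΔL, ΔJ).
(b)–(e): forbidden (ΔS, ΔL).
(b)–(f): forbidden (ΔS, ΔL).
(c)–(d): allowed.
(c)–(e): forbidden (parity, ΔS, ΔL).
(c)–(f): forbidden (parity, ΔL, ΔJ).
(d)–(e): forbidden (ΔS, ΔL, ΔJ).
(d)–(f): forbidden (ΔL, ΔJ).
(e)–(f): forbidden (parity, ΔS, ΔL).
Allowed pairs: 2 of 15.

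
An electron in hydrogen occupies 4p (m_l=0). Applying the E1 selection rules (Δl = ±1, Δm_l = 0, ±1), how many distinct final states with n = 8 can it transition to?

E1 requires Δl = ±1, so l_f ∈ {0, 2}; with 0 ≤ l_f ≤ n_f−1 = 7, the allowed l_f values are {0, 2}.
For l_f = 0: m_f ∈ {m_i−1, m_i, m_i+1} ∩ [−0, 0] = {0} → 1 state.
For l_f = 2: m_f ∈ {m_i−1, m_i, m_i+1} ∩ [−2, 2] = {-1, 0, 1} → 3 states.
Total: 4.

4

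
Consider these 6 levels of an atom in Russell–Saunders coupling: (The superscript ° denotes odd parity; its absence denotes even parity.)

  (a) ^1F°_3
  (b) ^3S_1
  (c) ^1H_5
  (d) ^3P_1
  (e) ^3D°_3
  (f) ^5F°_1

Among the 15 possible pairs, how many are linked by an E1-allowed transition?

(a)–(b): forbidden (ΔS, ΔL, ΔJ).
(a)–(c): forbidden (ΔL, ΔJ).
(a)–(d): forbidden (ΔS, ΔL, ΔJ).
(a)–(e): forbidden (parity, ΔS).
(a)–(f): forbidden (parity, ΔS, ΔJ).
(b)–(c): forbidden (parity, ΔS, ΔL, ΔJ).
(b)–(d): forbidden (parity).
(b)–(e): forbidden (ΔL, ΔJ).
(b)–(f): forbidden (ΔS, ΔL).
(c)–(d): forbidden (parity, ΔS, ΔL, ΔJ).
(c)–(e): forbidden (ΔS, ΔL, ΔJ).
(c)–(f): forbidden (ΔS, ΔL, ΔJ).
(d)–(e): forbidden (ΔJ).
(d)–(f): forbidden (ΔS, ΔL).
(e)–(f): forbidden (parity, ΔS, ΔJ).
Allowed pairs: 0 of 15.

0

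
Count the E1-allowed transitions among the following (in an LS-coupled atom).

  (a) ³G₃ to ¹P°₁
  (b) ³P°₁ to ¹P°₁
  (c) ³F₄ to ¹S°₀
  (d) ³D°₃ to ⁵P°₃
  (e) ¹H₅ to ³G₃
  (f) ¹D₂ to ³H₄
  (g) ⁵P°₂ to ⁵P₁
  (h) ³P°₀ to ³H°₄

(a) forbidden (ΔS, ΔL, ΔJ fail)
(b) forbidden (parity, ΔS fail)
(c) forbidden (ΔS, ΔL, ΔJ fail)
(d) forbidden (parity, ΔS fail)
(e) forbidden (parity, ΔS, ΔJ fail)
(f) forbidden (parity, ΔS, ΔL, ΔJ fail)
(g) allowed
(h) forbidden (parity, ΔL, ΔJ fail)
Total allowed: 1 of 8.

1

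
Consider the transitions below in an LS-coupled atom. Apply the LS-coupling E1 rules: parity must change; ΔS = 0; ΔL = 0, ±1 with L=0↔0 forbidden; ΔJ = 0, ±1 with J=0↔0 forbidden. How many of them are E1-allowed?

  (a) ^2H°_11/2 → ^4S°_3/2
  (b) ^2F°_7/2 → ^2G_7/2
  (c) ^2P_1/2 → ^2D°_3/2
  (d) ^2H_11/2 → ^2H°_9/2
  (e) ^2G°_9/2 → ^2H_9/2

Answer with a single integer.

4

(a) forbidden (parity, ΔS, ΔL, ΔJ fail)
(b) allowed
(c) allowed
(d) allowed
(e) allowed
Total allowed: 4 of 5.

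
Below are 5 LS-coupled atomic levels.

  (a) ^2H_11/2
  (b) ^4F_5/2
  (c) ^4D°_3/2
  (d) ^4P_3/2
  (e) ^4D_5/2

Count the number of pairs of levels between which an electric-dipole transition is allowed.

(a)–(b): forbidden (parity, ΔS, ΔL, ΔJ).
(a)–(c): forbidden (ΔS, ΔL, ΔJ).
(a)–(d): forbidden (parity, ΔS, ΔL, ΔJ).
(a)–(e): forbidden (parity, ΔS, ΔL, ΔJ).
(b)–(c): allowed.
(b)–(d): forbidden (parity, ΔL).
(b)–(e): forbidden (parity).
(c)–(d): allowed.
(c)–(e): allowed.
(d)–(e): forbidden (parity).
Allowed pairs: 3 of 10.

3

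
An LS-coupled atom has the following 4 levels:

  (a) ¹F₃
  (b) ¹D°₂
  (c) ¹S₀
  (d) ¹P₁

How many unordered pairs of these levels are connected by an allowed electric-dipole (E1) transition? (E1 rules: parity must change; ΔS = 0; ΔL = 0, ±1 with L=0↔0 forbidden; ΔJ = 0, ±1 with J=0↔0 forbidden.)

2

(a)–(b): allowed.
(a)–(c): forbidden (parity, ΔL, ΔJ).
(a)–(d): forbidden (parity, ΔL, ΔJ).
(b)–(c): forbidden (ΔL, ΔJ).
(b)–(d): allowed.
(c)–(d): forbidden (parity).
Allowed pairs: 2 of 6.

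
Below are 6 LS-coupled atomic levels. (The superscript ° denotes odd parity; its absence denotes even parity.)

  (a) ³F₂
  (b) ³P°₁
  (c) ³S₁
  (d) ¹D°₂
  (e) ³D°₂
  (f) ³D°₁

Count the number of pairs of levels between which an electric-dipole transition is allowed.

(a)–(b): forbidden (ΔL).
(a)–(c): forbidden (parity, ΔL).
(a)–(d): forbidden (ΔS).
(a)–(e): allowed.
(a)–(f): allowed.
(b)–(c): allowed.
(b)–(d): forbidden (parity, ΔS).
(b)–(e): forbidden (parity).
(b)–(f): forbidden (parity).
(c)–(d): forbidden (ΔS, ΔL).
(c)–(e): forbidden (ΔL).
(c)–(f): forbidden (ΔL).
(d)–(e): forbidden (parity, ΔS).
(d)–(f): forbidden (parity, ΔS).
(e)–(f): forbidden (parity).
Allowed pairs: 3 of 15.

3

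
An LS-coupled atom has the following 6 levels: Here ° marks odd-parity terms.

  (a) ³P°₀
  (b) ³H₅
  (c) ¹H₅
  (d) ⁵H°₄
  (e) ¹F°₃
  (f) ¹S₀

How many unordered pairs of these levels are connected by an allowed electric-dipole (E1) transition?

0

(a)–(b): forbidden (ΔL, ΔJ).
(a)–(c): forbidden (ΔS, ΔL, ΔJ).
(a)–(d): forbidden (parity, ΔS, ΔL, ΔJ).
(a)–(e): forbidden (parity, ΔS, ΔL, ΔJ).
(a)–(f): forbidden (ΔS, ΔJ).
(b)–(c): forbidden (parity, ΔS).
(b)–(d): forbidden (ΔS).
(b)–(e): forbidden (ΔS, ΔL, ΔJ).
(b)–(f): forbidden (parity, ΔS, ΔL, ΔJ).
(c)–(d): forbidden (ΔS).
(c)–(e): forbidden (ΔL, ΔJ).
(c)–(f): forbidden (parity, ΔL, ΔJ).
(d)–(e): forbidden (parity, ΔS, ΔL).
(d)–(f): forbidden (ΔS, ΔL, ΔJ).
(e)–(f): forbidden (ΔL, ΔJ).
Allowed pairs: 0 of 15.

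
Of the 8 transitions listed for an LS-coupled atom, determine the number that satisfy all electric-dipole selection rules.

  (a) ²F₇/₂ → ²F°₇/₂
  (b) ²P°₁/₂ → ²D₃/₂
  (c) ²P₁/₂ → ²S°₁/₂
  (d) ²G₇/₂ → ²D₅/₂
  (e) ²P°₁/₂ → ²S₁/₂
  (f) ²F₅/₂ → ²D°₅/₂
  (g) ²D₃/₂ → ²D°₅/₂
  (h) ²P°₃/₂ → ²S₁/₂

(a) allowed
(b) allowed
(c) allowed
(d) forbidden (parity, ΔL fail)
(e) allowed
(f) allowed
(g) allowed
(h) allowed
Total allowed: 7 of 8.

7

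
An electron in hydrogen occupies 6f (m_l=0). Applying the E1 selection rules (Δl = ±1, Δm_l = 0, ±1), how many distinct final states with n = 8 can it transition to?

6

E1 requires Δl = ±1, so l_f ∈ {2, 4}; with 0 ≤ l_f ≤ n_f−1 = 7, the allowed l_f values are {2, 4}.
For l_f = 2: m_f ∈ {m_i−1, m_i, m_i+1} ∩ [−2, 2] = {-1, 0, 1} → 3 states.
For l_f = 4: m_f ∈ {m_i−1, m_i, m_i+1} ∩ [−4, 4] = {-1, 0, 1} → 3 states.
Total: 6.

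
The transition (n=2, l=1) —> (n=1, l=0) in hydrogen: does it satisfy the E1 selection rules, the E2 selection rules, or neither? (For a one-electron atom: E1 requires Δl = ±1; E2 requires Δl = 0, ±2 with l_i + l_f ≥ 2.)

Δl = 0 − 1 = -1; l_i + l_f = 1.
E1 (Δl = ±1): satisfied.
E2 (Δl = 0,±2, l_i+l_f ≥ 2): not satisfied.

E1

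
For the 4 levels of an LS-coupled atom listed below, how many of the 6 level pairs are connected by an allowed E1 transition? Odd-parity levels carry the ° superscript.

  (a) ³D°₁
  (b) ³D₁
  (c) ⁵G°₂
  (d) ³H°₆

(a)–(b): allowed.
(a)–(c): forbidden (parity, ΔS, ΔL).
(a)–(d): forbidden (parity, ΔL, ΔJ).
(b)–(c): forbidden (ΔS, ΔL).
(b)–(d): forbidden (ΔL, ΔJ).
(c)–(d): forbidden (parity, ΔS, ΔJ).
Allowed pairs: 1 of 6.

1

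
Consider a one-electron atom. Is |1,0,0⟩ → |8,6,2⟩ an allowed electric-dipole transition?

forbidden

l: 0 → 6 (Δl = +6). Δl = ±1 fails.
Δm_l = 2 − (0) = +2. E1 requires Δm_l = 0, ±1: fails.
The transition is electric-dipole forbidden.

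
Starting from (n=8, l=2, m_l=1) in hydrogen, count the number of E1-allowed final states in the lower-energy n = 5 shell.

E1 requires Δl = ±1, so l_f ∈ {1, 3}; with 0 ≤ l_f ≤ n_f−1 = 4, the allowed l_f values are {1, 3}.
For l_f = 1: m_f ∈ {m_i−1, m_i, m_i+1} ∩ [−1, 1] = {0, 1} → 2 states.
For l_f = 3: m_f ∈ {m_i−1, m_i, m_i+1} ∩ [−3, 3] = {0, 1, 2} → 3 states.
Total: 5.

5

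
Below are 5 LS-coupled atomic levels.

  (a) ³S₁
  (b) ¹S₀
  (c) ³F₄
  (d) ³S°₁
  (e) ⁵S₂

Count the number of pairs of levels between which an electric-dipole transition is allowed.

0

(a)–(b): forbidden (parity, ΔS, ΔL).
(a)–(c): forbidden (parity, ΔL, ΔJ).
(a)–(d): forbidden (ΔL).
(a)–(e): forbidden (parity, ΔS, ΔL).
(b)–(c): forbidden (parity, ΔS, ΔL, ΔJ).
(b)–(d): forbidden (ΔS, ΔL).
(b)–(e): forbidden (parity, ΔS, ΔL, ΔJ).
(c)–(d): forbidden (ΔL, ΔJ).
(c)–(e): forbidden (parity, ΔS, ΔL, ΔJ).
(d)–(e): forbidden (ΔS, ΔL).
Allowed pairs: 0 of 10.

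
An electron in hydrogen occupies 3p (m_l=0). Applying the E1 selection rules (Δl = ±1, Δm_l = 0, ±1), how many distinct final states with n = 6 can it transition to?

4

E1 requires Δl = ±1, so l_f ∈ {0, 2}; with 0 ≤ l_f ≤ n_f−1 = 5, the allowed l_f values are {0, 2}.
For l_f = 0: m_f ∈ {m_i−1, m_i, m_i+1} ∩ [−0, 0] = {0} → 1 state.
For l_f = 2: m_f ∈ {m_i−1, m_i, m_i+1} ∩ [−2, 2] = {-1, 0, 1} → 3 states.
Total: 4.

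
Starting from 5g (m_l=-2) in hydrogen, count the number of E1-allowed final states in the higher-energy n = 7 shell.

6

E1 requires Δl = ±1, so l_f ∈ {3, 5}; with 0 ≤ l_f ≤ n_f−1 = 6, the allowed l_f values are {3, 5}.
For l_f = 3: m_f ∈ {m_i−1, m_i, m_i+1} ∩ [−3, 3] = {-3, -2, -1} → 3 states.
For l_f = 5: m_f ∈ {m_i−1, m_i, m_i+1} ∩ [−5, 5] = {-3, -2, -1} → 3 states.
Total: 6.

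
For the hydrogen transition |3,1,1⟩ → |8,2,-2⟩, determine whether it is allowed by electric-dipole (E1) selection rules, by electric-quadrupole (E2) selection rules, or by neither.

Δl = 2 − 1 = +1; l_i + l_f = 3.
Δm_l = -3.
E1 (Δl = ±1, |Δm_l| ≤ 1): not satisfied.
E2 (Δl = 0,±2, l_i+l_f ≥ 2, |Δm_l| ≤ 2): not satisfied.

neither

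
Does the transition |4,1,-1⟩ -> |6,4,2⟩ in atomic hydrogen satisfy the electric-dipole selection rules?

forbidden

Initial l = 1, final l = 4, so Δl = +3. E1 requires Δl = ±1: violated.
Δm_l = 2 − (-1) = +3. E1 requires Δm_l = 0, ±1: violated.
The transition is electric-dipole forbidden.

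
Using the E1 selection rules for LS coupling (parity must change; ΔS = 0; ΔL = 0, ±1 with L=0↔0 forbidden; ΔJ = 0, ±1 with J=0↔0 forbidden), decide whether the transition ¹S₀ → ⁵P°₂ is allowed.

Reading off the term symbols: S 0→2, L 0→1, J 0→2, parity even→odd.
ΔL = 0, ±1 (not L=0↔0): L: 0 → 1, ΔL = +1 — ✓.
Parity must change: even → odd — ✓.
ΔS = 0: S: 0 → 2 — ✗.
ΔJ = 0, ±1 (not J=0↔0): J: 0 → 2, ΔJ = +2 — ✗.
Rule(s) violated: ΔS, ΔJ.

forbidden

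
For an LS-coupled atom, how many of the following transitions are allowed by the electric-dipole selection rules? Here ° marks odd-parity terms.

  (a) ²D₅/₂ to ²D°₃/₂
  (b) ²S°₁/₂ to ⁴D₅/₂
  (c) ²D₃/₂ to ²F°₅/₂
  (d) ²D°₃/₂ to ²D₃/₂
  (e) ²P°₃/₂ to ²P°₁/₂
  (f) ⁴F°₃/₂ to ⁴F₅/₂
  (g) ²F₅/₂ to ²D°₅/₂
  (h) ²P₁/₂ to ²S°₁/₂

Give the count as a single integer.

6

(a) allowed
(b) forbidden (ΔS, ΔL, ΔJ fail)
(c) allowed
(d) allowed
(e) forbidden (parity fails)
(f) allowed
(g) allowed
(h) allowed
Total allowed: 6 of 8.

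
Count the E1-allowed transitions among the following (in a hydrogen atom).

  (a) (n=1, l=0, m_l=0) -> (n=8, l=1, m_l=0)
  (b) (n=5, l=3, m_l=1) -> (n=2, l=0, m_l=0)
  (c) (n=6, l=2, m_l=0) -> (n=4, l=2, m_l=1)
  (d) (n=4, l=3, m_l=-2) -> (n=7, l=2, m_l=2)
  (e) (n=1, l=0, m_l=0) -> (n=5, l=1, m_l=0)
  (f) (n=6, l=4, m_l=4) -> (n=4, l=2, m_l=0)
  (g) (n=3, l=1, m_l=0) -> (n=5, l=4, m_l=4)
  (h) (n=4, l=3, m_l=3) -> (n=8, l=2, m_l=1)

2

(a) allowed
(b) forbidden — Δl = -3 (E1 requires Δl = ±1)
(c) forbidden — Δl = +0 (E1 requires Δl = ±1)
(d) forbidden — Δm_l = +4 (E1 requires Δm_l = 0, ±1)
(e) allowed
(f) forbidden — Δl = -2 (E1 requires Δl = ±1); Δm_l = -4 (E1 requires Δm_l = 0, ±1)
(g) forbidden — Δl = +3 (E1 requires Δl = ±1); Δm_l = +4 (E1 requires Δm_l = 0, ±1)
(h) forbidden — Δm_l = -2 (E1 requires Δm_l = 0, ±1)
Total allowed: 2 of 8.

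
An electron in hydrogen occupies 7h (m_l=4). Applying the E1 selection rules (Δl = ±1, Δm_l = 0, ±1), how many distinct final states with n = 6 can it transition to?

2

E1 requires Δl = ±1, so l_f ∈ {4, 6}; with 0 ≤ l_f ≤ n_f−1 = 5, the allowed l_f values are {4}.
For l_f = 4: m_f ∈ {m_i−1, m_i, m_i+1} ∩ [−4, 4] = {3, 4} → 2 states.
Total: 2.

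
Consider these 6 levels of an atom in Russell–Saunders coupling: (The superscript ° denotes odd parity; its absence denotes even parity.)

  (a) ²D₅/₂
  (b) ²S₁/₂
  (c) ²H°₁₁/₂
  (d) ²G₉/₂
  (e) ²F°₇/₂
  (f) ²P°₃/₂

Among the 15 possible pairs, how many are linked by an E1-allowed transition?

5

(a)–(b): forbidden (parity, ΔL, ΔJ).
(a)–(c): forbidden (ΔL, ΔJ).
(a)–(d): forbidden (parity, ΔL, ΔJ).
(a)–(e): allowed.
(a)–(f): allowed.
(b)–(c): forbidden (ΔL, ΔJ).
(b)–(d): forbidden (parity, ΔL, ΔJ).
(b)–(e): forbidden (ΔL, ΔJ).
(b)–(f): allowed.
(c)–(d): allowed.
(c)–(e): forbidden (parity, ΔL, ΔJ).
(c)–(f): forbidden (parity, ΔL, ΔJ).
(d)–(e): allowed.
(d)–(f): forbidden (ΔL, ΔJ).
(e)–(f): forbidden (parity, ΔL, ΔJ).
Allowed pairs: 5 of 15.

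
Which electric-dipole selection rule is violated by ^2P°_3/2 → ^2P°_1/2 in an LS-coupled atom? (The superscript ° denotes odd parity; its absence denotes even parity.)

Initial level: S=1/2, L=1, J=3/2, parity odd. Final level: S=1/2, L=1, J=1/2, parity odd.
Parity must change: odd → odd — fails.
ΔS = 0: S: 1/2 → 1/2 — ok.
ΔL = 0, ±1 (not L=0↔0): L: 1 → 1, ΔL = +0 — ok.
ΔJ = 0, ±1 (not J=0↔0): J: 3/2 → 1/2, ΔJ = -1 — ok.

parity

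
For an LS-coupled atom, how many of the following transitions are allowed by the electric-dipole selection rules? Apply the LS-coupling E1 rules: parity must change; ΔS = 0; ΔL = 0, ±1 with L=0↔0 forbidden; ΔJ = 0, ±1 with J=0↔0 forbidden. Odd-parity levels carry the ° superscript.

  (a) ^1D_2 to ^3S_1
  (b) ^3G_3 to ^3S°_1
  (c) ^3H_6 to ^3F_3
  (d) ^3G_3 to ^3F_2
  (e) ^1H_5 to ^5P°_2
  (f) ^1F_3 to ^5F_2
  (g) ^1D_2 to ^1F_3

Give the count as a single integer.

0

(a) forbidden (parity, ΔS, ΔL fail)
(b) forbidden (ΔL, ΔJ fail)
(c) forbidden (parity, ΔL, ΔJ fail)
(d) forbidden (parity fails)
(e) forbidden (ΔS, ΔL, ΔJ fail)
(f) forbidden (parity, ΔS fail)
(g) forbidden (parity fails)
Total allowed: 0 of 7.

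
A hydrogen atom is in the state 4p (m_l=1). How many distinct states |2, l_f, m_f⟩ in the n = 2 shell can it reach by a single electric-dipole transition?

E1 requires Δl = ±1, so l_f ∈ {0, 2}; with 0 ≤ l_f ≤ n_f−1 = 1, the allowed l_f values are {0}.
For l_f = 0: m_f ∈ {m_i−1, m_i, m_i+1} ∩ [−0, 0] = {0} → 1 state.
Total: 1.

1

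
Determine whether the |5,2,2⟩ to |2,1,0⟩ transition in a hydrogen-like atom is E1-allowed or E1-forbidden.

Δl = 1 − 2 = -1; the E1 rule Δl = ±1 is ✓.
Δm_l = 0 − (2) = -2. E1 requires Δm_l = 0, ±1: ✗.
The transition is electric-dipole forbidden.

forbidden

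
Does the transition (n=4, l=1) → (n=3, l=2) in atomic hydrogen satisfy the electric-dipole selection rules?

allowed

l: 1 → 2 (Δl = +1). Δl = ±1 satisfied.
All E1 selection rules are satisfied.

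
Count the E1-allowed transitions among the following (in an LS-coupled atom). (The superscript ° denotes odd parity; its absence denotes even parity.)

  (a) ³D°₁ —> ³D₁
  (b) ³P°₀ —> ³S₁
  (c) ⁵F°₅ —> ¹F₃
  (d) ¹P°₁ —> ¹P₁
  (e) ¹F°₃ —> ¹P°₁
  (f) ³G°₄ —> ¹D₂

(a) allowed
(b) allowed
(c) forbidden (ΔS, ΔJ fail)
(d) allowed
(e) forbidden (parity, ΔL, ΔJ fail)
(f) forbidden (ΔS, ΔL, ΔJ fail)
Total allowed: 3 of 6.

3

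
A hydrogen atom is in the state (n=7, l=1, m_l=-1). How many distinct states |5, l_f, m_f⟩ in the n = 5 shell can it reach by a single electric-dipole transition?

4

E1 requires Δl = ±1, so l_f ∈ {0, 2}; with 0 ≤ l_f ≤ n_f−1 = 4, the allowed l_f values are {0, 2}.
For l_f = 0: m_f ∈ {m_i−1, m_i, m_i+1} ∩ [−0, 0] = {0} → 1 state.
For l_f = 2: m_f ∈ {m_i−1, m_i, m_i+1} ∩ [−2, 2] = {-2, -1, 0} → 3 states.
Total: 4.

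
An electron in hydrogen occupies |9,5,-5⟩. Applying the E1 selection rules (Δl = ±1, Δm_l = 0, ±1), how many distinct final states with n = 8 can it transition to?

E1 requires Δl = ±1, so l_f ∈ {4, 6}; with 0 ≤ l_f ≤ n_f−1 = 7, the allowed l_f values are {4, 6}.
For l_f = 4: m_f ∈ {m_i−1, m_i, m_i+1} ∩ [−4, 4] = {-4} → 1 state.
For l_f = 6: m_f ∈ {m_i−1, m_i, m_i+1} ∩ [−6, 6] = {-6, -5, -4} → 3 states.
Total: 4.

4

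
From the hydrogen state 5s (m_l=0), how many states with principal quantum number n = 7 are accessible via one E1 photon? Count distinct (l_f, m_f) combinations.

3

E1 requires Δl = ±1, so l_f ∈ {-1, 1}; with 0 ≤ l_f ≤ n_f−1 = 6, the allowed l_f values are {1}.
For l_f = 1: m_f ∈ {m_i−1, m_i, m_i+1} ∩ [−1, 1] = {-1, 0, 1} → 3 states.
Total: 3.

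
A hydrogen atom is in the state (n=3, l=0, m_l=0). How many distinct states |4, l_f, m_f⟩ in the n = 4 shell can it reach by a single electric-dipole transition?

E1 requires Δl = ±1, so l_f ∈ {-1, 1}; with 0 ≤ l_f ≤ n_f−1 = 3, the allowed l_f values are {1}.
For l_f = 1: m_f ∈ {m_i−1, m_i, m_i+1} ∩ [−1, 1] = {-1, 0, 1} → 3 states.
Total: 3.

3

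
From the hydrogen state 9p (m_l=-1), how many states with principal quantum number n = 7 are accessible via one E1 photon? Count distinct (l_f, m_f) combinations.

4

E1 requires Δl = ±1, so l_f ∈ {0, 2}; with 0 ≤ l_f ≤ n_f−1 = 6, the allowed l_f values are {0, 2}.
For l_f = 0: m_f ∈ {m_i−1, m_i, m_i+1} ∩ [−0, 0] = {0} → 1 state.
For l_f = 2: m_f ∈ {m_i−1, m_i, m_i+1} ∩ [−2, 2] = {-2, -1, 0} → 3 states.
Total: 4.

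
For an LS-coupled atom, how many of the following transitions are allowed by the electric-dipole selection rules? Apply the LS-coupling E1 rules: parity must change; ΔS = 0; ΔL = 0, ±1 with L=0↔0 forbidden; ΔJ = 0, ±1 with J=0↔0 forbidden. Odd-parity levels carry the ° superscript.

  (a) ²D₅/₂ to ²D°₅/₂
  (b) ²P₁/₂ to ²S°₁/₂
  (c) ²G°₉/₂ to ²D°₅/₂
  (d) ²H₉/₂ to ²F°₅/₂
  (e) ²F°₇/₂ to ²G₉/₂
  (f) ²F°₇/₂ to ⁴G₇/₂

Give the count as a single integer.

(a) allowed
(b) allowed
(c) forbidden (parity, ΔL, ΔJ fail)
(d) forbidden (ΔL, ΔJ fail)
(e) allowed
(f) forbidden (ΔS fails)
Total allowed: 3 of 6.

3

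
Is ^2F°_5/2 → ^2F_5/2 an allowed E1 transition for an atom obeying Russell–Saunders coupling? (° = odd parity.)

allowed

Reading off the term symbols: S 1/2→1/2, L 3→3, J 5/2→5/2, parity odd→even.
Parity must change: odd → even — ✓.
ΔS = 0: S: 1/2 → 1/2 — ✓.
ΔL = 0, ±1 (not L=0↔0): L: 3 → 3, ΔL = +0 — ✓.
ΔJ = 0, ±1 (not J=0↔0): J: 5/2 → 5/2, ΔJ = +0 — ✓.
All four E1 rules are satisfied.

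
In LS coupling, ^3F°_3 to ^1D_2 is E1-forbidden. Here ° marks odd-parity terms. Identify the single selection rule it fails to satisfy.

Initial level: S=1, L=3, J=3, parity odd. Final level: S=0, L=2, J=2, parity even.
Parity must change: odd → even — satisfied.
ΔS = 0: S: 1 → 0 — violated.
ΔL = 0, ±1 (not L=0↔0): L: 3 → 2, ΔL = -1 — satisfied.
ΔJ = 0, ±1 (not J=0↔0): J: 3 → 2, ΔJ = -1 — satisfied.

the ΔS = 0 rule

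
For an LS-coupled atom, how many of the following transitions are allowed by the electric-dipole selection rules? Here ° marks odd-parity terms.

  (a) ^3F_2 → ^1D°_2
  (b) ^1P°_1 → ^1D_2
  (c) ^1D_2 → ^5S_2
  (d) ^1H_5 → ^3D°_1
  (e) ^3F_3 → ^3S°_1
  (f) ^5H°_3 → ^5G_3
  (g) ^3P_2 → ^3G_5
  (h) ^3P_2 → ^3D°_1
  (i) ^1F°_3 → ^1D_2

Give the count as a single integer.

4

(a) forbidden (ΔS fails)
(b) allowed
(c) forbidden (parity, ΔS, ΔL fail)
(d) forbidden (ΔS, ΔL, ΔJ fail)
(e) forbidden (ΔL, ΔJ fail)
(f) allowed
(g) forbidden (parity, ΔL, ΔJ fail)
(h) allowed
(i) allowed
Total allowed: 4 of 9.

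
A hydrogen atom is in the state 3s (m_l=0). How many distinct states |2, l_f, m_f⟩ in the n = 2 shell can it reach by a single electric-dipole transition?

3

E1 requires Δl = ±1, so l_f ∈ {-1, 1}; with 0 ≤ l_f ≤ n_f−1 = 1, the allowed l_f values are {1}.
For l_f = 1: m_f ∈ {m_i−1, m_i, m_i+1} ∩ [−1, 1] = {-1, 0, 1} → 3 states.
Total: 3.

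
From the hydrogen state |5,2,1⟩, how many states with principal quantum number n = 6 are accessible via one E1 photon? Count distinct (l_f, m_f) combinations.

5

E1 requires Δl = ±1, so l_f ∈ {1, 3}; with 0 ≤ l_f ≤ n_f−1 = 5, the allowed l_f values are {1, 3}.
For l_f = 1: m_f ∈ {m_i−1, m_i, m_i+1} ∩ [−1, 1] = {0, 1} → 2 states.
For l_f = 3: m_f ∈ {m_i−1, m_i, m_i+1} ∩ [−3, 3] = {0, 1, 2} → 3 states.
Total: 5.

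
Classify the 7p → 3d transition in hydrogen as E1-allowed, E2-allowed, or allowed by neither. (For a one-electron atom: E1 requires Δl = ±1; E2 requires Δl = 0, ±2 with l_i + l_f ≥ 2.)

E1

Δl = 2 − 1 = +1; l_i + l_f = 3.
E1 (Δl = ±1): satisfied.
E2 (Δl = 0,±2, l_i+l_f ≥ 2): not satisfied.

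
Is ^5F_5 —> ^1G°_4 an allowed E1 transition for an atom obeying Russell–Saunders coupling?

forbidden

Reading off the term symbols: S 2→0, L 3→4, J 5→4, parity even→odd.
Parity must change: even → odd — ✓.
ΔS = 0: S: 2 → 0 — ✗.
ΔL = 0, ±1 (not L=0↔0): L: 3 → 4, ΔL = +1 — ✓.
ΔJ = 0, ±1 (not J=0↔0): J: 5 → 4, ΔJ = -1 — ✓.
Rule(s) violated: ΔS.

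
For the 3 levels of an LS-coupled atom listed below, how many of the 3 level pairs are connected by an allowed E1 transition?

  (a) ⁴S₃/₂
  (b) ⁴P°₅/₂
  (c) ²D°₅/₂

(a)–(b): allowed.
(a)–(c): forbidden (ΔS, ΔL).
(b)–(c): forbidden (parity, ΔS).
Allowed pairs: 1 of 3.

1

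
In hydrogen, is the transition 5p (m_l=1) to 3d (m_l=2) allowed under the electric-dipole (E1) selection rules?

allowed

Initial l = 1, final l = 2, so Δl = +1. E1 requires Δl = ±1: satisfied.
m_l: 1 → 2 (Δm_l = +1). |Δm_l| ≤ 1 satisfied.
All E1 selection rules are satisfied.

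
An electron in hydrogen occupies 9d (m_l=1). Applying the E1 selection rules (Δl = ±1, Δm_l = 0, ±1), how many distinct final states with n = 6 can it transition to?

E1 requires Δl = ±1, so l_f ∈ {1, 3}; with 0 ≤ l_f ≤ n_f−1 = 5, the allowed l_f values are {1, 3}.
For l_f = 1: m_f ∈ {m_i−1, m_i, m_i+1} ∩ [−1, 1] = {0, 1} → 2 states.
For l_f = 3: m_f ∈ {m_i−1, m_i, m_i+1} ∩ [−3, 3] = {0, 1, 2} → 3 states.
Total: 5.

5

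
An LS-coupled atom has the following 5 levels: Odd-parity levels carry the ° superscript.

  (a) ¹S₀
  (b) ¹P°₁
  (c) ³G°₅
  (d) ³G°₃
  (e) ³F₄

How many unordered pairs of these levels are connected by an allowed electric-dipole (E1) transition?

(a)–(b): allowed.
(a)–(c): forbidden (ΔS, ΔL, ΔJ).
(a)–(d): forbidden (ΔS, ΔL, ΔJ).
(a)–(e): forbidden (parity, ΔS, ΔL, ΔJ).
(b)–(c): forbidden (parity, ΔS, ΔL, ΔJ).
(b)–(d): forbidden (parity, ΔS, ΔL, ΔJ).
(b)–(e): forbidden (ΔS, ΔL, ΔJ).
(c)–(d): forbidden (parity, ΔJ).
(c)–(e): allowed.
(d)–(e): allowed.
Allowed pairs: 3 of 10.

3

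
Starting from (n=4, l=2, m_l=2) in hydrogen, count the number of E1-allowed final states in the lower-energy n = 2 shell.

E1 requires Δl = ±1, so l_f ∈ {1, 3}; with 0 ≤ l_f ≤ n_f−1 = 1, the allowed l_f values are {1}.
For l_f = 1: m_f ∈ {m_i−1, m_i, m_i+1} ∩ [−1, 1] = {1} → 1 state.
Total: 1.

1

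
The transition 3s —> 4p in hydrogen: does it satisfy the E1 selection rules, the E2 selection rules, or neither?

E1

Δl = 1 − 0 = +1; l_i + l_f = 1.
E1 (Δl = ±1): satisfied.
E2 (Δl = 0,±2, l_i+l_f ≥ 2): not satisfied.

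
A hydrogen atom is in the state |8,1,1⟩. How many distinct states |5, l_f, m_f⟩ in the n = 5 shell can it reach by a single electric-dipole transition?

4

E1 requires Δl = ±1, so l_f ∈ {0, 2}; with 0 ≤ l_f ≤ n_f−1 = 4, the allowed l_f values are {0, 2}.
For l_f = 0: m_f ∈ {m_i−1, m_i, m_i+1} ∩ [−0, 0] = {0} → 1 state.
For l_f = 2: m_f ∈ {m_i−1, m_i, m_i+1} ∩ [−2, 2] = {0, 1, 2} → 3 states.
Total: 4.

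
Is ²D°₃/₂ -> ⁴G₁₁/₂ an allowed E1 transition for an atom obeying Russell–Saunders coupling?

forbidden

Parity must change: odd → even — ok.
ΔS = 0: S: 1/2 → 3/2 — fails.
ΔL = 0, ±1 (not L=0↔0): L: 2 → 4, ΔL = +2 — fails.
ΔJ = 0, ±1 (not J=0↔0): J: 3/2 → 11/2, ΔJ = +4 — fails.
Rule(s) violated: ΔS, ΔL, ΔJ.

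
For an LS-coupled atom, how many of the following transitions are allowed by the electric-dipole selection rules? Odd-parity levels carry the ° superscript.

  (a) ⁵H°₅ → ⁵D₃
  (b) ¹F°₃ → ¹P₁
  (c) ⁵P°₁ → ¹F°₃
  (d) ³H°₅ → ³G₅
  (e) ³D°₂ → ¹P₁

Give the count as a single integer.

1

(a) forbidden (ΔL, ΔJ fail)
(b) forbidden (ΔL, ΔJ fail)
(c) forbidden (parity, ΔS, ΔL, ΔJ fail)
(d) allowed
(e) forbidden (ΔS fails)
Total allowed: 1 of 5.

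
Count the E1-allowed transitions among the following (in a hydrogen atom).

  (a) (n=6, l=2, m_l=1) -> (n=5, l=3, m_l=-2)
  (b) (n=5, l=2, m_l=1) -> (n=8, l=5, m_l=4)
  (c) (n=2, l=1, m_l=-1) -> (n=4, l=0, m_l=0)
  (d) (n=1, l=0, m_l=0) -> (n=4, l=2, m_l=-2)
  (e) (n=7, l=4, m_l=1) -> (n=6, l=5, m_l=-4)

1

(a) forbidden — Δm_l = -3 (E1 requires Δm_l = 0, ±1)
(b) forbidden — Δl = +3 (E1 requires Δl = ±1); Δm_l = +3 (E1 requires Δm_l = 0, ±1)
(c) allowed
(d) forbidden — Δl = +2 (E1 requires Δl = ±1); Δm_l = -2 (E1 requires Δm_l = 0, ±1)
(e) forbidden — Δm_l = -5 (E1 requires Δm_l = 0, ±1)
Total allowed: 1 of 5.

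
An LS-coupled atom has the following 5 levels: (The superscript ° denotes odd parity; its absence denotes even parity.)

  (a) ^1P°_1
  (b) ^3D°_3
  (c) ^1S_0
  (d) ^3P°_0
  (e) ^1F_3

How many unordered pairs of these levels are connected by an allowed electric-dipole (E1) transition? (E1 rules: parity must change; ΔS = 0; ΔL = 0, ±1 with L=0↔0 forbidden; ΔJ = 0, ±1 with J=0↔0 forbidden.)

(a)–(b): forbidden (parity, ΔS, ΔJ).
(a)–(c): allowed.
(a)–(d): forbidden (parity, ΔS).
(a)–(e): forbidden (ΔL, ΔJ).
(b)–(c): forbidden (ΔS, ΔL, ΔJ).
(b)–(d): forbidden (parity, ΔJ).
(b)–(e): forbidden (ΔS).
(c)–(d): forbidden (ΔS, ΔJ).
(c)–(e): forbidden (parity, ΔL, ΔJ).
(d)–(e): forbidden (ΔS, ΔL, ΔJ).
Allowed pairs: 1 of 10.

1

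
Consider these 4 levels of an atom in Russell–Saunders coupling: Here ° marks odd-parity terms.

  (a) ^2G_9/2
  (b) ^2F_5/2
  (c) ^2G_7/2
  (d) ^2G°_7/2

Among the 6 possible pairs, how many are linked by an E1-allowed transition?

(a)–(b): forbidden (parity, ΔJ).
(a)–(c): forbidden (parity).
(a)–(d): allowed.
(b)–(c): forbidden (parity).
(b)–(d): allowed.
(c)–(d): allowed.
Allowed pairs: 3 of 6.

3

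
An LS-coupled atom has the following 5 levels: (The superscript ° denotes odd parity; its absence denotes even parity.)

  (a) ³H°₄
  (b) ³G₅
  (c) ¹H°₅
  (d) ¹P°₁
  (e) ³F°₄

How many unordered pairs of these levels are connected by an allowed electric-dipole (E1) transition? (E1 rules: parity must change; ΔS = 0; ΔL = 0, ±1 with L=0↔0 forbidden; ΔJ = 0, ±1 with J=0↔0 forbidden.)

2

(a)–(b): allowed.
(a)–(c): forbidden (parity, ΔS).
(a)–(d): forbidden (parity, ΔS, ΔL, ΔJ).
(a)–(e): forbidden (parity, ΔL).
(b)–(c): forbidden (ΔS).
(b)–(d): forbidden (ΔS, ΔL, ΔJ).
(b)–(e): allowed.
(c)–(d): forbidden (parity, ΔL, ΔJ).
(c)–(e): forbidden (parity, ΔS, ΔL).
(d)–(e): forbidden (parity, ΔS, ΔL, ΔJ).
Allowed pairs: 2 of 10.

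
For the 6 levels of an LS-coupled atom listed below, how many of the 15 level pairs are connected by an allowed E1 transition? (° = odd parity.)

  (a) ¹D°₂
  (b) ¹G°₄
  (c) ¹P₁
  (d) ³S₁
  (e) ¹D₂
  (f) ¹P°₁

(a)–(b): forbidden (parity, ΔL, ΔJ).
(a)–(c): allowed.
(a)–(d): forbidden (ΔS, ΔL).
(a)–(e): allowed.
(a)–(f): forbidden (parity).
(b)–(c): forbidden (ΔL, ΔJ).
(b)–(d): forbidden (ΔS, ΔL, ΔJ).
(b)–(e): forbidden (ΔL, ΔJ).
(b)–(f): forbidden (parity, ΔL, ΔJ).
(c)–(d): forbidden (parity, ΔS).
(c)–(e): forbidden (parity).
(c)–(f): allowed.
(d)–(e): forbidden (parity, ΔS, ΔL).
(d)–(f): forbidden (ΔS).
(e)–(f): allowed.
Allowed pairs: 4 of 15.

4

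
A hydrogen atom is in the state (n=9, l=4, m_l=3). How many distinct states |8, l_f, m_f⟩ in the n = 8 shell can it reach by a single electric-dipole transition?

E1 requires Δl = ±1, so l_f ∈ {3, 5}; with 0 ≤ l_f ≤ n_f−1 = 7, the allowed l_f values are {3, 5}.
For l_f = 3: m_f ∈ {m_i−1, m_i, m_i+1} ∩ [−3, 3] = {2, 3} → 2 states.
For l_f = 5: m_f ∈ {m_i−1, m_i, m_i+1} ∩ [−5, 5] = {2, 3, 4} → 3 states.
Total: 5.

5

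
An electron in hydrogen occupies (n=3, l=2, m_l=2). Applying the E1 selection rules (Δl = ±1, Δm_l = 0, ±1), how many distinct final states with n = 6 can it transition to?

4

E1 requires Δl = ±1, so l_f ∈ {1, 3}; with 0 ≤ l_f ≤ n_f−1 = 5, the allowed l_f values are {1, 3}.
For l_f = 1: m_f ∈ {m_i−1, m_i, m_i+1} ∩ [−1, 1] = {1} → 1 state.
For l_f = 3: m_f ∈ {m_i−1, m_i, m_i+1} ∩ [−3, 3] = {1, 2, 3} → 3 states.
Total: 4.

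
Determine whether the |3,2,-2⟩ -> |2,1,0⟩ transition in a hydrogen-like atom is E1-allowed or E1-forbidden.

forbidden

Δl = 1 − 2 = -1; the E1 rule Δl = ±1 is satisfied.
m_l: -2 → 0 (Δm_l = +2). |Δm_l| ≤ 1 violated.
The transition is electric-dipole forbidden.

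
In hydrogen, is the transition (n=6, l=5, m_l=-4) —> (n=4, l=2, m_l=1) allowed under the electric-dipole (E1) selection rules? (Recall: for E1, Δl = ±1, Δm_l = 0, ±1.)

forbidden

l: 5 → 2 (Δl = -3). Δl = ±1 fails.
m_l: -4 → 1 (Δm_l = +5). |Δm_l| ≤ 1 fails.
The transition is electric-dipole forbidden.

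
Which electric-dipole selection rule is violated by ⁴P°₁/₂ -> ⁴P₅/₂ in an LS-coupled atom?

the ΔJ = 0, ±1 rule

Reading off the term symbols: S 3/2→3/2, L 1→1, J 1/2→5/2, parity odd→even.
Parity must change: odd → even — ok.
ΔS = 0: S: 3/2 → 3/2 — ok.
ΔL = 0, ±1 (not L=0↔0): L: 1 → 1, ΔL = +0 — ok.
ΔJ = 0, ±1 (not J=0↔0): J: 1/2 → 5/2, ΔJ = +2 — fails.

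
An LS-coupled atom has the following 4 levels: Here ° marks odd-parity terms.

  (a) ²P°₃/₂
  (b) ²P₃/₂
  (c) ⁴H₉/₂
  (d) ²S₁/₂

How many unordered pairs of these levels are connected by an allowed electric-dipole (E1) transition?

(a)–(b): allowed.
(a)–(c): forbidden (ΔS, ΔL, ΔJ).
(a)–(d): allowed.
(b)–(c): forbidden (parity, ΔS, ΔL, ΔJ).
(b)–(d): forbidden (parity).
(c)–(d): forbidden (parity, ΔS, ΔL, ΔJ).
Allowed pairs: 2 of 6.

2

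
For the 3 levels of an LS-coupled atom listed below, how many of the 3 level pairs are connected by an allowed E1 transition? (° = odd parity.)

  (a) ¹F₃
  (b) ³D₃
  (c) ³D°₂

1

(a)–(b): forbidden (parity, ΔS).
(a)–(c): forbidden (ΔS).
(b)–(c): allowed.
Allowed pairs: 1 of 3.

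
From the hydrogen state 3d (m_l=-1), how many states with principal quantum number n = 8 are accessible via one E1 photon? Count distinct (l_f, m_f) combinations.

E1 requires Δl = ±1, so l_f ∈ {1, 3}; with 0 ≤ l_f ≤ n_f−1 = 7, the allowed l_f values are {1, 3}.
For l_f = 1: m_f ∈ {m_i−1, m_i, m_i+1} ∩ [−1, 1] = {-1, 0} → 2 states.
For l_f = 3: m_f ∈ {m_i−1, m_i, m_i+1} ∩ [−3, 3] = {-2, -1, 0} → 3 states.
Total: 5.

5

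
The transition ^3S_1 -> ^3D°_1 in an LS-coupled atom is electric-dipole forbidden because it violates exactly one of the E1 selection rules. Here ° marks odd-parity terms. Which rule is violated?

the ΔL = 0, ±1 rule

Reading off the term symbols: S 1→1, L 0→2, J 1→1, parity even→odd.
Parity must change: even → odd — ✓.
ΔS = 0: S: 1 → 1 — ✓.
ΔL = 0, ±1 (not L=0↔0): L: 0 → 2, ΔL = +2 — ✗.
ΔJ = 0, ±1 (not J=0↔0): J: 1 → 1, ΔJ = +0 — ✓.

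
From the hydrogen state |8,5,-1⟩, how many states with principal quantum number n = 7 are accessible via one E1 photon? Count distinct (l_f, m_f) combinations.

E1 requires Δl = ±1, so l_f ∈ {4, 6}; with 0 ≤ l_f ≤ n_f−1 = 6, the allowed l_f values are {4, 6}.
For l_f = 4: m_f ∈ {m_i−1, m_i, m_i+1} ∩ [−4, 4] = {-2, -1, 0} → 3 states.
For l_f = 6: m_f ∈ {m_i−1, m_i, m_i+1} ∩ [−6, 6] = {-2, -1, 0} → 3 states.
Total: 6.

6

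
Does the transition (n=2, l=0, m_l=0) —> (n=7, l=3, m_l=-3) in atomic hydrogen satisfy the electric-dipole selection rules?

forbidden

Δl = 3 − 0 = +3; the E1 rule Δl = ±1 is ✗.
m_l: 0 → -3 (Δm_l = -3). |Δm_l| ≤ 1 ✗.
The transition is electric-dipole forbidden.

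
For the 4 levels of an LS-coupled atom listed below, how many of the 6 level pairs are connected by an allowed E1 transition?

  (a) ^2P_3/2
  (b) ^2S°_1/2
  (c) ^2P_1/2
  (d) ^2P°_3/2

(a)–(b): allowed.
(a)–(c): forbidden (parity).
(a)–(d): allowed.
(b)–(c): allowed.
(b)–(d): forbidden (parity).
(c)–(d): allowed.
Allowed pairs: 4 of 6.

4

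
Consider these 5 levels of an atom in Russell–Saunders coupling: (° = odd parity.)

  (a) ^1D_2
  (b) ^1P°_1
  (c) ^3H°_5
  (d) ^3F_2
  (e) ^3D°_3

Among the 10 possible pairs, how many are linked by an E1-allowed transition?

2

(a)–(b): allowed.
(a)–(c): forbidden (ΔS, ΔL, ΔJ).
(a)–(d): forbidden (parity, ΔS).
(a)–(e): forbidden (ΔS).
(b)–(c): forbidden (parity, ΔS, ΔL, ΔJ).
(b)–(d): forbidden (ΔS, ΔL).
(b)–(e): forbidden (parity, ΔS, ΔJ).
(c)–(d): forbidden (ΔL, ΔJ).
(c)–(e): forbidden (parity, ΔL, ΔJ).
(d)–(e): allowed.
Allowed pairs: 2 of 10.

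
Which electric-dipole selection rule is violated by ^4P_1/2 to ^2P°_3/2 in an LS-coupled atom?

the ΔS = 0 rule

Parity must change: even → odd — ok.
ΔS = 0: S: 3/2 → 1/2 — fails.
ΔL = 0, ±1 (not L=0↔0): L: 1 → 1, ΔL = +0 — ok.
ΔJ = 0, ±1 (not J=0↔0): J: 1/2 → 3/2, ΔJ = +1 — ok.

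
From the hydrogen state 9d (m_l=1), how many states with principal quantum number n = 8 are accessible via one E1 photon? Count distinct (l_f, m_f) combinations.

5

E1 requires Δl = ±1, so l_f ∈ {1, 3}; with 0 ≤ l_f ≤ n_f−1 = 7, the allowed l_f values are {1, 3}.
For l_f = 1: m_f ∈ {m_i−1, m_i, m_i+1} ∩ [−1, 1] = {0, 1} → 2 states.
For l_f = 3: m_f ∈ {m_i−1, m_i, m_i+1} ∩ [−3, 3] = {0, 1, 2} → 3 states.
Total: 5.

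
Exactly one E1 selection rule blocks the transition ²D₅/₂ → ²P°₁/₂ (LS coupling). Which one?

Initial level: S=1/2, L=2, J=5/2, parity even. Final level: S=1/2, L=1, J=1/2, parity odd.
Parity must change: even → odd — ✓.
ΔS = 0: S: 1/2 → 1/2 — ✓.
ΔL = 0, ±1 (not L=0↔0): L: 2 → 1, ΔL = -1 — ✓.
ΔJ = 0, ±1 (not J=0↔0): J: 5/2 → 1/2, ΔJ = -2 — ✗.

the ΔJ = 0, ±1 rule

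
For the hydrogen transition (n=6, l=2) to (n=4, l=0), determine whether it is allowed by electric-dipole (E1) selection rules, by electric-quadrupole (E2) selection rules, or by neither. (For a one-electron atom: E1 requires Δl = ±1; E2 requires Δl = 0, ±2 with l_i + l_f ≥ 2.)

Δl = 0 − 2 = -2; l_i + l_f = 2.
E1 (Δl = ±1): not satisfied.
E2 (Δl = 0,±2, l_i+l_f ≥ 2): satisfied.

E2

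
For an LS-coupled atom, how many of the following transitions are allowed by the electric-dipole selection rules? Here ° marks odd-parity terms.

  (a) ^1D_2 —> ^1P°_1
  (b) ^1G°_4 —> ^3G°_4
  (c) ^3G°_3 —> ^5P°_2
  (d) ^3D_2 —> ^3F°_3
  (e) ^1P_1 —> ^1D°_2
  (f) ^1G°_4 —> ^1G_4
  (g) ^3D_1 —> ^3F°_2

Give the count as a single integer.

(a) allowed
(b) forbidden (parity, ΔS fail)
(c) forbidden (parity, ΔS, ΔL fail)
(d) allowed
(e) allowed
(f) allowed
(g) allowed
Total allowed: 5 of 7.

5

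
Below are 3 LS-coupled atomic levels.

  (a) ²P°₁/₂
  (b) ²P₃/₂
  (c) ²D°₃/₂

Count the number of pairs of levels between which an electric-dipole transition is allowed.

2

(a)–(b): allowed.
(a)–(c): forbidden (parity).
(b)–(c): allowed.
Allowed pairs: 2 of 3.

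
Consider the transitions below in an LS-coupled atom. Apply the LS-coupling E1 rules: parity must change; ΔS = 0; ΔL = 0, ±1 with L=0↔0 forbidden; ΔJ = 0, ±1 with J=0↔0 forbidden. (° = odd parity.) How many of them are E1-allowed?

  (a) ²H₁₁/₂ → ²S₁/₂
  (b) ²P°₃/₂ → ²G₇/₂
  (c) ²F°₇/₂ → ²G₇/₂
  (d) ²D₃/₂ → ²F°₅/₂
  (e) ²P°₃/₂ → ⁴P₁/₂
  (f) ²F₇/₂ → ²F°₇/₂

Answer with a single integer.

3

(a) forbidden (parity, ΔL, ΔJ fail)
(b) forbidden (ΔL, ΔJ fail)
(c) allowed
(d) allowed
(e) forbidden (ΔS fails)
(f) allowed
Total allowed: 3 of 6.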